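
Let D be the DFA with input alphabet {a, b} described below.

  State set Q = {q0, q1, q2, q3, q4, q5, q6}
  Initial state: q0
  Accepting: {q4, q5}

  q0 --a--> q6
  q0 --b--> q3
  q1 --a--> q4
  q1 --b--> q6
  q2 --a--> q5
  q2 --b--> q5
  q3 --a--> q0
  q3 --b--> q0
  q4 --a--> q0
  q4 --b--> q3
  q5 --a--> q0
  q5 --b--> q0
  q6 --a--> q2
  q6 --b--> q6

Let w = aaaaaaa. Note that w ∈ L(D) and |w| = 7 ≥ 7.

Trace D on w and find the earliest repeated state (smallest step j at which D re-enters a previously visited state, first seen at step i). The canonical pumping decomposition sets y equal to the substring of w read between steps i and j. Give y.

aaaa

Run of D on w = a a a a a a a:
  step 0: q0  (start)
  step 1: q6  (read a: q0→q6)
  step 2: q2  (read a: q6→q2)
  step 3: q5  (read a: q2→q5)
  step 4: q0  (read a: q5→q0)   ← first repeat (q0 seen earlier)
  step 5: q6  (read a: q0→q6)
  step 6: q2  (read a: q6→q2)
  step 7: q5  (read a: q2→q5)

So i = 0, j = 4, giving x = w[0:0] = ε, y = w[0:4] = aaaa, z = w[4:7] = aaa.
Check: |xy| = 4 ≤ 7 and |y| = 4 ≥ 1. Reading y takes D from q0 back to q0, so every xyⁱz is accepted.
The DFA has 7 states, so the proof of the pumping lemma guarantees a repeated state among the first 7+1 visited; the segment between the two visits is the pumpable y.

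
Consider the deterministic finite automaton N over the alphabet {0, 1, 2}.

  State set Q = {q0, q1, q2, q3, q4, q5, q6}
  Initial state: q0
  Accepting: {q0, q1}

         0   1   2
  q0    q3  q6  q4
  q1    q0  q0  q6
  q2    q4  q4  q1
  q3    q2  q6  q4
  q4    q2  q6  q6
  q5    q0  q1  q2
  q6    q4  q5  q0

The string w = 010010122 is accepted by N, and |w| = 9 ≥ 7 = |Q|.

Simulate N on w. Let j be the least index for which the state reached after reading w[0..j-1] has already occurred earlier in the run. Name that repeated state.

q4

Run of N on w = 0 1 0 0 1 0 1 2 2:
  step 0: q0  (start)
  step 1: q3  (read 0: q0→q3)
  step 2: q6  (read 1: q3→q6)
  step 3: q4  (read 0: q6→q4)
  step 4: q2  (read 0: q4→q2)
  step 5: q4  (read 1: q2→q4)   ← first repeat (q4 seen earlier)
  step 6: q2  (read 0: q4→q2)
  step 7: q4  (read 1: q2→q4)
  step 8: q6  (read 2: q4→q6)
  step 9: q0  (read 2: q6→q0)

The earliest repeat is at step j = 5: N is in q4, which it already visited at step i = 3.
The DFA has 7 states, so the proof of the pumping lemma guarantees a repeated state among the first 7+1 visited; the segment between the two visits is the pumpable y.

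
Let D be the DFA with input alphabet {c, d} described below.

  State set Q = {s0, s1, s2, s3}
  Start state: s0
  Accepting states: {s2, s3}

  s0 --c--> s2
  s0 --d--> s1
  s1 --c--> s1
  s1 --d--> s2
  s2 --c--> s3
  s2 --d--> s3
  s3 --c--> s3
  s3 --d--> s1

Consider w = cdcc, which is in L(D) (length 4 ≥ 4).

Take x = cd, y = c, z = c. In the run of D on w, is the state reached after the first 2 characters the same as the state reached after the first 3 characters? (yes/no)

yes

Run of D on the first 3 characters of w = c d c:
  step 0: s0  (start)
  step 1: s2  (read c: s0→s2)
  step 2: s3  (read d: s2→s3)
  step 3: s3  (read c: s3→s3)

After x (step 2): s3. After xy (step 3): s3.
They match, so y = c drives D around a cycle from s3 back to itself; pumping y any number of times keeps D in s3 before reading z, and xyⁱz ∈ L(D) for every i ≥ 0.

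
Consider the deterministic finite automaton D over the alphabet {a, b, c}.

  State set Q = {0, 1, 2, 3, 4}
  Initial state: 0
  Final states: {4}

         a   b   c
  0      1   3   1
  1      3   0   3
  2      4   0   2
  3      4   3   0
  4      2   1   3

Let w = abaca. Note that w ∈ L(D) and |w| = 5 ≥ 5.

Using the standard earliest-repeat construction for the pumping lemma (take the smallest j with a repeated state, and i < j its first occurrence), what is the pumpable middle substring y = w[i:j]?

Run of D on w = a b a c a:
  step 0: 0  (start)
  step 1: 1  (read a: 0→1)
  step 2: 0  (read b: 1→0)   ← first repeat (0 seen earlier)
  step 3: 1  (read a: 0→1)
  step 4: 3  (read c: 1→3)
  step 5: 4  (read a: 3→4)

So i = 0, j = 2, giving x = w[0:0] = ε, y = w[0:2] = ab, z = w[2:5] = aca.
Check: |xy| = 2 ≤ 5 and |y| = 2 ≥ 1. Reading y takes D from 0 back to 0, so every xyⁱz is accepted.

ab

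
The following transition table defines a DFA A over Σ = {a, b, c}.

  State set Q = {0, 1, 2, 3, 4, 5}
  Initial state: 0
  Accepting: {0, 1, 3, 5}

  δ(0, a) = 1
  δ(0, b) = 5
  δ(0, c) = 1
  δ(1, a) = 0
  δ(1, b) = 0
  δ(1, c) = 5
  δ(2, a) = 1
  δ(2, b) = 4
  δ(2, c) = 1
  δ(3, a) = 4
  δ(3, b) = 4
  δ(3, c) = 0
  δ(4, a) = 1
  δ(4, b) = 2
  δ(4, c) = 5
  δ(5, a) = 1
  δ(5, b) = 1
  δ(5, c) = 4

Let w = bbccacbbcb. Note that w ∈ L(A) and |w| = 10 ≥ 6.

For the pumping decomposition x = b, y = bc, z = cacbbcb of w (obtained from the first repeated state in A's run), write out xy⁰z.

bcacbbcb

xy⁰z = xz = b·cacbbcb = bcacbbcb.
Reading y = bc takes A from 5 back to 5, so after x the machine is still in 5, and z then leads to the accepting state 0. Hence bcacbbcb ∈ L(A).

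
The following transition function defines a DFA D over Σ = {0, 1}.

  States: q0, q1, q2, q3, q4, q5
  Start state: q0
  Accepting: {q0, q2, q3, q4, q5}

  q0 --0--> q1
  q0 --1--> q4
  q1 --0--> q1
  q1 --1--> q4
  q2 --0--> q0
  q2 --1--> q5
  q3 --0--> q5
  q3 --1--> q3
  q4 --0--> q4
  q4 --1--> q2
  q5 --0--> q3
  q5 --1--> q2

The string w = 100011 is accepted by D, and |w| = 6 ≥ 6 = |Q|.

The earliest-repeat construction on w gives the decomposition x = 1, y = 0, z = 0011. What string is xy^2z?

xy^2z = 1·0·0·0011 = 1000011.
Reading y = 0 takes D from q4 back to q4, so after x·y·y the machine is still in q4, and z then leads to the accepting state q5. Hence 1000011 ∈ L(D).

1000011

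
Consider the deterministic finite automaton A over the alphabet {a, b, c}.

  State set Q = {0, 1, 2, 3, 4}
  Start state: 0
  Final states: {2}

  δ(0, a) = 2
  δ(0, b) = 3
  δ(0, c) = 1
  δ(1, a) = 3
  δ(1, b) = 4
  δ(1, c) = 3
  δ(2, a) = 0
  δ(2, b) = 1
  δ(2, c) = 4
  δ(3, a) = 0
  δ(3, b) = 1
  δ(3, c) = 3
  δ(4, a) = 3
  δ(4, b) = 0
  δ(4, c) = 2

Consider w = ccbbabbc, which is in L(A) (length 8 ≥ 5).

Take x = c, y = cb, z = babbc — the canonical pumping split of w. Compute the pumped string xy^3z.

xy^3z = c·cb·cb·cb·babbc = ccbcbcbbabbc.
Reading y = cb takes A from 1 back to 1, so after x·y·y·y the machine is still in 1, and z then leads to the accepting state 2. Hence ccbcbcbbabbc ∈ L(A).

ccbcbcbbabbc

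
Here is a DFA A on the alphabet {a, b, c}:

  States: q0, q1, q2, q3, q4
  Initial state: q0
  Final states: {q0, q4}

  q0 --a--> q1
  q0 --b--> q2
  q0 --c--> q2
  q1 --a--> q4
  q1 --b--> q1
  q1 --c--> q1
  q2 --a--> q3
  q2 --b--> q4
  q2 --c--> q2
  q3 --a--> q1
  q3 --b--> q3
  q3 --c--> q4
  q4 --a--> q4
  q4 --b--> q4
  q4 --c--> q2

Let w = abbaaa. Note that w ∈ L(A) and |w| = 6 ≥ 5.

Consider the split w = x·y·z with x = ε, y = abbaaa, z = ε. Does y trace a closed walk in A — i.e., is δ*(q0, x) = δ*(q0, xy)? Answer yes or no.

Run of A on the first 6 characters of w = a b b a a a:
  step 0: q0  (start)
  step 1: q1  (read a: q0→q1)
  step 2: q1  (read b: q1→q1)
  step 3: q1  (read b: q1→q1)
  step 4: q4  (read a: q1→q4)
  step 5: q4  (read a: q4→q4)
  step 6: q4  (read a: q4→q4)

After x (step 0): q0. After xy (step 6): q4.
They differ (q0 ≠ q4), so y is not a cycle from the state after x; this split is not the one the pumping-lemma construction produces, and pumping y need not keep the string in L(A).

no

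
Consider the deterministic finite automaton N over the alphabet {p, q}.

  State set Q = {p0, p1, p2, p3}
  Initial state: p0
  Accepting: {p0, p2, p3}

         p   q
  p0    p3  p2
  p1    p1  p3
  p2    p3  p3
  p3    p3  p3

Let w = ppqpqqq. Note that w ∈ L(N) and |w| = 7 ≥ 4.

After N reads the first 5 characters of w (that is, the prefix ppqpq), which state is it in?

p3

Run of N on the first 5 characters of w = p p q p q:
  step 0: p0  (start)
  step 1: p3  (read p: p0→p3)
  step 2: p3  (read p: p3→p3)
  step 3: p3  (read q: p3→p3)
  step 4: p3  (read p: p3→p3)
  step 5: p3  (read q: p3→p3)

After reading 5 characters, N is in state p3.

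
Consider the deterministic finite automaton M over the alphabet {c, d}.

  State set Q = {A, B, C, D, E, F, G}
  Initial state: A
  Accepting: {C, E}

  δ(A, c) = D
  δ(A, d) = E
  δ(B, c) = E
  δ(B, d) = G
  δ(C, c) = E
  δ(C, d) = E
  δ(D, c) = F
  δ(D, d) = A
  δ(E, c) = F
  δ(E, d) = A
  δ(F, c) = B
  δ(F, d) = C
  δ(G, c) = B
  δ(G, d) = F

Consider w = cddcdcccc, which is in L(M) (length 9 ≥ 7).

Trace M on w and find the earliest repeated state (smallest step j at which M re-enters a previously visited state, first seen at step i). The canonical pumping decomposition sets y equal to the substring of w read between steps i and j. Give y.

Run of M on w = c d d c d c c c c:
  step 0: A  (start)
  step 1: D  (read c: A→D)
  step 2: A  (read d: D→A)   ← first repeat (A seen earlier)
  step 3: E  (read d: A→E)
  step 4: F  (read c: E→F)
  step 5: C  (read d: F→C)
  step 6: E  (read c: C→E)
  step 7: F  (read c: E→F)
  step 8: B  (read c: F→B)
  step 9: E  (read c: B→E)

So i = 0, j = 2, giving x = w[0:0] = ε, y = w[0:2] = cd, z = w[2:9] = dcdcccc.
Check: |xy| = 2 ≤ 7 and |y| = 2 ≥ 1. Reading y takes M from A back to A, so every xyⁱz is accepted.

cd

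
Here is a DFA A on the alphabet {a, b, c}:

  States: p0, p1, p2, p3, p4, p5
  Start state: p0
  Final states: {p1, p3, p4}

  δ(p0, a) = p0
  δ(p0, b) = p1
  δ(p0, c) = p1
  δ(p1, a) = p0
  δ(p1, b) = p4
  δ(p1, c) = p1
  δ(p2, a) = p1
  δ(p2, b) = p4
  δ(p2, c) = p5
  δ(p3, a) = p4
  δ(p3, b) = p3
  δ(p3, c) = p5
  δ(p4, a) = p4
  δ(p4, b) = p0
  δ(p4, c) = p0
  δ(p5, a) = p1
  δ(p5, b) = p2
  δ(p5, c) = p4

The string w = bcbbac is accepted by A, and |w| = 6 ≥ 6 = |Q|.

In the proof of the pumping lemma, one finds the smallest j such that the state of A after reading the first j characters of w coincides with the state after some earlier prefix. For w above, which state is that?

p1

Run of A on w = b c b b a c:
  step 0: p0  (start)
  step 1: p1  (read b: p0→p1)
  step 2: p1  (read c: p1→p1)   ← first repeat (p1 seen earlier)
  step 3: p4  (read b: p1→p4)
  step 4: p0  (read b: p4→p0)
  step 5: p0  (read a: p0→p0)
  step 6: p1  (read c: p0→p1)

The earliest repeat is at step j = 2: A is in p1, which it already visited at step i = 1.
With |Q| = 6, pigeonhole forces a state repeat no later than step 6; the substring read between the first and second visits to that state can be pumped.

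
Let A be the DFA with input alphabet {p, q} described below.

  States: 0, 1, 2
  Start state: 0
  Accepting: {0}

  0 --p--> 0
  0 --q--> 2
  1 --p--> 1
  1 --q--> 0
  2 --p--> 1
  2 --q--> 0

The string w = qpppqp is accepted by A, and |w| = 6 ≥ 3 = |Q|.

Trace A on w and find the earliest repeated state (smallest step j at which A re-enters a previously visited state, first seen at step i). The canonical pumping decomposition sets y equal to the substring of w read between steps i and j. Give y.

Run of A on w = q p p p q p:
  step 0: 0  (start)
  step 1: 2  (read q: 0→2)
  step 2: 1  (read p: 2→1)
  step 3: 1  (read p: 1→1)   ← first repeat (1 seen earlier)
  step 4: 1  (read p: 1→1)
  step 5: 0  (read q: 1→0)
  step 6: 0  (read p: 0→0)

So i = 2, j = 3, giving x = w[0:2] = qp, y = w[2:3] = p, z = w[3:6] = pqp.
Check: |xy| = 3 ≤ 3 and |y| = 1 ≥ 1. Reading y takes A from 1 back to 1, so every xyⁱz is accepted.
Pumping length from the standard proof: p = 3 (the number of states). The repeated state found above gives |xy| = j ≤ 3 and |y| = j − i ≥ 1.

p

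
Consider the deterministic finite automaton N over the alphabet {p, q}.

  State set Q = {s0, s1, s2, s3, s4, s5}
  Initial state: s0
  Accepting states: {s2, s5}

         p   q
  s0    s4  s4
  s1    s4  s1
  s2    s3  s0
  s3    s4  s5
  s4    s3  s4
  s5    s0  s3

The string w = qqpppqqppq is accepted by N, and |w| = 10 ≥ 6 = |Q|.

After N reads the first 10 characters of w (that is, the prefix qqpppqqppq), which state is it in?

s5

Run of N on the first 10 characters of w = q q p p p q q p p q:
  step 0: s0  (start)
  step 1: s4  (read q: s0→s4)
  step 2: s4  (read q: s4→s4)
  step 3: s3  (read p: s4→s3)
  step 4: s4  (read p: s3→s4)
  step 5: s3  (read p: s4→s3)
  step 6: s5  (read q: s3→s5)
  step 7: s3  (read q: s5→s3)
  step 8: s4  (read p: s3→s4)
  step 9: s3  (read p: s4→s3)
  step 10: s5  (read q: s3→s5)

After reading 10 characters, N is in state s5.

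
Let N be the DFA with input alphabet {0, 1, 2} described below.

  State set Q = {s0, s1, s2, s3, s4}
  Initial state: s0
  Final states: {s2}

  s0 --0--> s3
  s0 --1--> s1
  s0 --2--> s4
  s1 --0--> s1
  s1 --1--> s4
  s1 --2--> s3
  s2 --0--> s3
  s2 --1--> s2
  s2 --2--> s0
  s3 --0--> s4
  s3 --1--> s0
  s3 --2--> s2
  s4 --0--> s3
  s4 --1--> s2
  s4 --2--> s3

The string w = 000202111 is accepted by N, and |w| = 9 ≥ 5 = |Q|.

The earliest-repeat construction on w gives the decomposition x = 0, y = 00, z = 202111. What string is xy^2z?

00000202111

xy^2z = 0·00·00·202111 = 00000202111.
Reading y = 00 takes N from s3 back to s3, so after x·y·y the machine is still in s3, and z then leads to the accepting state s2. Hence 00000202111 ∈ L(N).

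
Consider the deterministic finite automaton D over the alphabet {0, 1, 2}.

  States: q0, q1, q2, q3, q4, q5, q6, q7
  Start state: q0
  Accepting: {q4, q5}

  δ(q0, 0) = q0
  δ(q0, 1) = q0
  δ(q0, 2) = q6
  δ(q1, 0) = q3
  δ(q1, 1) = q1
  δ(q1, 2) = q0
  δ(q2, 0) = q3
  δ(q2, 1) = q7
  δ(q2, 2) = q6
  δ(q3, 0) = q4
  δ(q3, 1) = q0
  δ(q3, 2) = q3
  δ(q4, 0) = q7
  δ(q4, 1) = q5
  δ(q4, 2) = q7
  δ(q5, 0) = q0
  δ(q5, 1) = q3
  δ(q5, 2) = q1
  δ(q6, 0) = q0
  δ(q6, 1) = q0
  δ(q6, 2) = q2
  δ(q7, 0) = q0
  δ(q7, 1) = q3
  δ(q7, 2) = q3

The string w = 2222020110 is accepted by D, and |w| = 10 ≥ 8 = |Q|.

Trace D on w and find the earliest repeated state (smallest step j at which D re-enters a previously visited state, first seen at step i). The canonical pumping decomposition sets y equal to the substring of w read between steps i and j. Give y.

22

State sequence: q0 -2-> q6 -2-> q2 -2-> q6 -2-> q2 -0-> q3 -2-> q3 -0-> q4 -1-> q5 -1-> q3 -0-> q4
First repeat at step 3: q6 was already visited.

So i = 1, j = 3, giving x = w[0:1] = 2, y = w[1:3] = 22, z = w[3:10] = 2020110.
Check: |xy| = 3 ≤ 8 and |y| = 2 ≥ 1. Reading y takes D from q6 back to q6, so every xyⁱz is accepted.
With |Q| = 8, pigeonhole forces a state repeat no later than step 8; the substring read between the first and second visits to that state can be pumped.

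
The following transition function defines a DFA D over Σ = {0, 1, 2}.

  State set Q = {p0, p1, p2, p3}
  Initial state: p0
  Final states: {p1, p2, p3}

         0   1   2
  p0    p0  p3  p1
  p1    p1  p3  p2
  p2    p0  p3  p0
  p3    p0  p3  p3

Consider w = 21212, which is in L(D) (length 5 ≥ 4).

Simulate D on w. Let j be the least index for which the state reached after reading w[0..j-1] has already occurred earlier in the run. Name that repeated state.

p3

Run of D on w = 2 1 2 1 2:
  step 0: p0  (start)
  step 1: p1  (read 2: p0→p1)
  step 2: p3  (read 1: p1→p3)
  step 3: p3  (read 2: p3→p3)   ← first repeat (p3 seen earlier)
  step 4: p3  (read 1: p3→p3)
  step 5: p3  (read 2: p3→p3)

The earliest repeat is at step j = 3: D is in p3, which it already visited at step i = 2.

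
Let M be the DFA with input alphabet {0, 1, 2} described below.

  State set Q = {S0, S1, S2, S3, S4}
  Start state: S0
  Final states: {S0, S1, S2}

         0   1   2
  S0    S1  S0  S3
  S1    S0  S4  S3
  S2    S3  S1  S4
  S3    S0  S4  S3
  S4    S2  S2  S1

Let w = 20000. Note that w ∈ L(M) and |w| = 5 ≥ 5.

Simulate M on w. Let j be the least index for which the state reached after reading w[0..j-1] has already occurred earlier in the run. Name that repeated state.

State sequence: S0 -2-> S3 -0-> S0 -0-> S1 -0-> S0 -0-> S1
First repeat at step 2: S0 was already visited.

The earliest repeat is at step j = 2: M is in S0, which it already visited at step i = 0.
The DFA has 5 states, so the proof of the pumping lemma guarantees a repeated state among the first 5+1 visited; the segment between the two visits is the pumpable y.

S0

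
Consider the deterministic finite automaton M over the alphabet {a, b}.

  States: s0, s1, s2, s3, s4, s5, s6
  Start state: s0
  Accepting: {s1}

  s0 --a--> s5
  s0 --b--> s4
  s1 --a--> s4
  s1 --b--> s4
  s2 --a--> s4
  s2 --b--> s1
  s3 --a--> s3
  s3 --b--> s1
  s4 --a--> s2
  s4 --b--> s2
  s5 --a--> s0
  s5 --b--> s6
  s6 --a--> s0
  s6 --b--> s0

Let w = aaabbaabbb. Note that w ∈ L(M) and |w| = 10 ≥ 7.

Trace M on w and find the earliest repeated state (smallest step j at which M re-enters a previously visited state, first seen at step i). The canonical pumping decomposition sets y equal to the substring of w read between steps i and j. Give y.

aa

State sequence: s0 -a-> s5 -a-> s0 -a-> s5 -b-> s6 -b-> s0 -a-> s5 -a-> s0 -b-> s4 -b-> s2 -b-> s1
First repeat at step 2: s0 was already visited.

So i = 0, j = 2, giving x = w[0:0] = ε, y = w[0:2] = aa, z = w[2:10] = abbaabbb.
Check: |xy| = 2 ≤ 7 and |y| = 2 ≥ 1. Reading y takes M from s0 back to s0, so every xyⁱz is accepted.
The DFA has 7 states, so the proof of the pumping lemma guarantees a repeated state among the first 7+1 visited; the segment between the two visits is the pumpable y.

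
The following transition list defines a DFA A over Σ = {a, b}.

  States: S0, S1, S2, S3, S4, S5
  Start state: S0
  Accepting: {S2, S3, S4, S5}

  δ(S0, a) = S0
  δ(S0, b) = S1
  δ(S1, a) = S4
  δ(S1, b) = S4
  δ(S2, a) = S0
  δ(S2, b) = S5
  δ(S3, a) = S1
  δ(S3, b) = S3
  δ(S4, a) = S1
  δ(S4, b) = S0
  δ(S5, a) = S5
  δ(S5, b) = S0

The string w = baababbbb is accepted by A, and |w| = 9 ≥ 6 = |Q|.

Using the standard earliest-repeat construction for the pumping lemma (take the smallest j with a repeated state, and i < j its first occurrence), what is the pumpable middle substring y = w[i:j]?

Run of A on w = b a a b a b b b b:
  step 0: S0  (start)
  step 1: S1  (read b: S0→S1)
  step 2: S4  (read a: S1→S4)
  step 3: S1  (read a: S4→S1)   ← first repeat (S1 seen earlier)
  step 4: S4  (read b: S1→S4)
  step 5: S1  (read a: S4→S1)
  step 6: S4  (read b: S1→S4)
  step 7: S0  (read b: S4→S0)
  step 8: S1  (read b: S0→S1)
  step 9: S4  (read b: S1→S4)

So i = 1, j = 3, giving x = w[0:1] = b, y = w[1:3] = aa, z = w[3:9] = babbbb.
Check: |xy| = 3 ≤ 6 and |y| = 2 ≥ 1. Reading y takes A from S1 back to S1, so every xyⁱz is accepted.

aa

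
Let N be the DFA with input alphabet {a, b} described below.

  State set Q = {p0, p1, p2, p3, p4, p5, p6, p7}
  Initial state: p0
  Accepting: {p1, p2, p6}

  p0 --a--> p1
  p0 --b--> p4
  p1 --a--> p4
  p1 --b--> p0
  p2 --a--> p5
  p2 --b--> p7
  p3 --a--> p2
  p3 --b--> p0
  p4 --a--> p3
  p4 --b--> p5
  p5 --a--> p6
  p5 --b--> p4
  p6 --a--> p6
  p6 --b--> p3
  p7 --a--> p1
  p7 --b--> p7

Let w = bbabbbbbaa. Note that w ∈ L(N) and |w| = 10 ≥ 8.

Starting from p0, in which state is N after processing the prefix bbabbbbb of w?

p4

Run of N on the first 8 characters of w = b b a b b b b b:
  step 0: p0  (start)
  step 1: p4  (read b: p0→p4)
  step 2: p5  (read b: p4→p5)
  step 3: p6  (read a: p5→p6)
  step 4: p3  (read b: p6→p3)
  step 5: p0  (read b: p3→p0)
  step 6: p4  (read b: p0→p4)
  step 7: p5  (read b: p4→p5)
  step 8: p4  (read b: p5→p4)

After reading 8 characters, N is in state p4.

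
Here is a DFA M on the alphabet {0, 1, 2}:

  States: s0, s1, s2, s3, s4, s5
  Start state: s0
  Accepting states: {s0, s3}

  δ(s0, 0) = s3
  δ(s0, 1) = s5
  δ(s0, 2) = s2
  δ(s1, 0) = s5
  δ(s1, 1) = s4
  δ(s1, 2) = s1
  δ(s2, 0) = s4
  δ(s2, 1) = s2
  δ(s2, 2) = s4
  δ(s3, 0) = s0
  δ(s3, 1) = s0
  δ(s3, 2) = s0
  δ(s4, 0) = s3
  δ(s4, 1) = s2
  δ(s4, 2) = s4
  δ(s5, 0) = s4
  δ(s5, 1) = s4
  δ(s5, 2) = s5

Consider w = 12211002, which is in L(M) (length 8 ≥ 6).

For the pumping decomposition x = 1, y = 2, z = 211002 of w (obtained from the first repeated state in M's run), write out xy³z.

xy^3z = 1·2·2·2·211002 = 1222211002.
Reading y = 2 takes M from s5 back to s5, so after x·y·y·y the machine is still in s5, and z then leads to the accepting state s0. Hence 1222211002 ∈ L(M).

1222211002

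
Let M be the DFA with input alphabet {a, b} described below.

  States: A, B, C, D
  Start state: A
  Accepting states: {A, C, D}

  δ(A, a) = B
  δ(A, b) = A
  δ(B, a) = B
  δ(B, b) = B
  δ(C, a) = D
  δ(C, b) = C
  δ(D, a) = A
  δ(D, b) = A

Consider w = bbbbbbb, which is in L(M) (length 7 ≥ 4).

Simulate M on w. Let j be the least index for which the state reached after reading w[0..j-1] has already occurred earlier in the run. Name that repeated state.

State sequence: A -b-> A -b-> A -b-> A -b-> A -b-> A -b-> A -b-> A
First repeat at step 1: A was already visited.

The earliest repeat is at step j = 1: M is in A, which it already visited at step i = 0.
Since M has 4 states, any run of length ≥ 4 visits 4+1 states, so by pigeonhole some state repeats within the first 4 steps — that repeat gives the pumpable loop.

A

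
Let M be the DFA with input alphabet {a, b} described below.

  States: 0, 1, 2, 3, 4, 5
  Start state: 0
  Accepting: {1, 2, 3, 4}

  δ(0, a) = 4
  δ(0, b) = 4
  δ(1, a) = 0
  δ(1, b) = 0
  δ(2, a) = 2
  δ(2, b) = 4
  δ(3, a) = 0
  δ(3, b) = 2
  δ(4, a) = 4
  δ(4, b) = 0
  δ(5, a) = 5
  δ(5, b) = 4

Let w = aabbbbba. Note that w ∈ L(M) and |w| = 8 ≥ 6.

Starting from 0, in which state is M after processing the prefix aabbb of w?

0

State sequence: 0 -a-> 4 -a-> 4 -b-> 0 -b-> 4 -b-> 0

After reading 5 characters, M is in state 0.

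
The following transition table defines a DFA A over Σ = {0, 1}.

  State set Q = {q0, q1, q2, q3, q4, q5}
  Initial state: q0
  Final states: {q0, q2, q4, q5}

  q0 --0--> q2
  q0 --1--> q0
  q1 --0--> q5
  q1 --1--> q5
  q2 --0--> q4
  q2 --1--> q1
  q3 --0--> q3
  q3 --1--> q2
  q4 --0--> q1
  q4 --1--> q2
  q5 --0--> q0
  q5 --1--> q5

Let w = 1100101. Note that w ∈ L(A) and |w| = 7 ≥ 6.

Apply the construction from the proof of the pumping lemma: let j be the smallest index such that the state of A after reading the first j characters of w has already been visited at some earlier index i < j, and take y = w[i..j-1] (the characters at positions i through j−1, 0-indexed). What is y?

Run of A on w = 1 1 0 0 1 0 1:
  step 0: q0  (start)
  step 1: q0  (read 1: q0→q0)   ← first repeat (q0 seen earlier)
  step 2: q0  (read 1: q0→q0)
  step 3: q2  (read 0: q0→q2)
  step 4: q4  (read 0: q2→q4)
  step 5: q2  (read 1: q4→q2)
  step 6: q4  (read 0: q2→q4)
  step 7: q2  (read 1: q4→q2)

So i = 0, j = 1, giving x = w[0:0] = ε, y = w[0:1] = 1, z = w[1:7] = 100101.
Check: |xy| = 1 ≤ 6 and |y| = 1 ≥ 1. Reading y takes A from q0 back to q0, so every xyⁱz is accepted.
Since A has 6 states, any run of length ≥ 6 visits 6+1 states, so by pigeonhole some state repeats within the first 6 steps — that repeat gives the pumpable loop.

1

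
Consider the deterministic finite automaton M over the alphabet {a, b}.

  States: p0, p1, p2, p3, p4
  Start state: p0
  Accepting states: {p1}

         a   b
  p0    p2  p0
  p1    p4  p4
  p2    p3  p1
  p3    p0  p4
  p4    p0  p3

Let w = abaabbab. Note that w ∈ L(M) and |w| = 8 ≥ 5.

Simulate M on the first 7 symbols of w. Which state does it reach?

State sequence: p0 -a-> p2 -b-> p1 -a-> p4 -a-> p0 -b-> p0 -b-> p0 -a-> p2

After reading 7 characters, M is in state p2.
(This kind of state-tracing is the core of the pumping-lemma construction: with 5 states, pigeonhole forces a repeat within the first 5 steps.)

p2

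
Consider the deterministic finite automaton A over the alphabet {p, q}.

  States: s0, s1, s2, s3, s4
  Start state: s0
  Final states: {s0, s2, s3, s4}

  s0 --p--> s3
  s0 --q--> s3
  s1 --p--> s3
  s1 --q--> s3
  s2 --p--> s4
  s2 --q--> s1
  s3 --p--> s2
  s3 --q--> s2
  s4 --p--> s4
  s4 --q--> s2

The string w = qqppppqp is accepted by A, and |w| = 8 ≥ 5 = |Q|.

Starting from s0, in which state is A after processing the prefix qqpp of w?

State sequence: s0 -q-> s3 -q-> s2 -p-> s4 -p-> s4

After reading 4 characters, A is in state s4.

s4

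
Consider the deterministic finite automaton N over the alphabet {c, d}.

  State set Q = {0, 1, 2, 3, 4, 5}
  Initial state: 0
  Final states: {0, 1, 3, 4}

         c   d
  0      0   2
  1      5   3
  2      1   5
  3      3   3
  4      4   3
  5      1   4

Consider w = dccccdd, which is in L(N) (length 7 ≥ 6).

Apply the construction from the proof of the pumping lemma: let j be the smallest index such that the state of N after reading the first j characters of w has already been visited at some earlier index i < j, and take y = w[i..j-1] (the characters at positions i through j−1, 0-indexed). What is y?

State sequence: 0 -d-> 2 -c-> 1 -c-> 5 -c-> 1 -c-> 5 -d-> 4 -d-> 3
First repeat at step 4: 1 was already visited.

So i = 2, j = 4, giving x = w[0:2] = dc, y = w[2:4] = cc, z = w[4:7] = cdd.
Check: |xy| = 4 ≤ 6 and |y| = 2 ≥ 1. Reading y takes N from 1 back to 1, so every xyⁱz is accepted.
Pumping length from the standard proof: p = 6 (the number of states). The repeated state found above gives |xy| = j ≤ 6 and |y| = j − i ≥ 1.

cc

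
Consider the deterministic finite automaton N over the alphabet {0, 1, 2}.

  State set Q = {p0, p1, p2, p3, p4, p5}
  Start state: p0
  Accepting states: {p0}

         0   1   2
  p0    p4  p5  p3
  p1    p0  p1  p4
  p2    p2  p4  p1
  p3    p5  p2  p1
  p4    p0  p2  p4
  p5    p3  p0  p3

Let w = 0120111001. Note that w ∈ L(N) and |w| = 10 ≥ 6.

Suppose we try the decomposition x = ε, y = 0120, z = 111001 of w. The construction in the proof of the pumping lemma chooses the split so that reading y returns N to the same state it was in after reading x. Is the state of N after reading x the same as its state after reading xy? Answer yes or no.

yes

Run of N on the first 4 characters of w = 0 1 2 0:
  step 0: p0  (start)
  step 1: p4  (read 0: p0→p4)
  step 2: p2  (read 1: p4→p2)
  step 3: p1  (read 2: p2→p1)
  step 4: p0  (read 0: p1→p0)

After x (step 0): p0. After xy (step 4): p0.
They match, so y = 0120 drives N around a cycle from p0 back to itself; pumping y any number of times keeps N in p0 before reading z, and xyⁱz ∈ L(N) for every i ≥ 0.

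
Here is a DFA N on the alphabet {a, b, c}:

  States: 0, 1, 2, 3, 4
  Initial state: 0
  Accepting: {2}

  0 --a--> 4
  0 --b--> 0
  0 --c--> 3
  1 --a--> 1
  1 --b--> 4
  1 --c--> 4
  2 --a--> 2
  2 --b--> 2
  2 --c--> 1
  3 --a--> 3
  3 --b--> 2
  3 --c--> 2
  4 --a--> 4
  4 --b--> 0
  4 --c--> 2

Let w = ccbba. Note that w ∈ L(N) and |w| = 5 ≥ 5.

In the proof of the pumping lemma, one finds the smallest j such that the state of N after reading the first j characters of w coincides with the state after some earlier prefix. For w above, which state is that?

2

State sequence: 0 -c-> 3 -c-> 2 -b-> 2 -b-> 2 -a-> 2
First repeat at step 3: 2 was already visited.

The earliest repeat is at step j = 3: N is in 2, which it already visited at step i = 2.
The DFA has 5 states, so the proof of the pumping lemma guarantees a repeated state among the first 5+1 visited; the segment between the two visits is the pumpable y.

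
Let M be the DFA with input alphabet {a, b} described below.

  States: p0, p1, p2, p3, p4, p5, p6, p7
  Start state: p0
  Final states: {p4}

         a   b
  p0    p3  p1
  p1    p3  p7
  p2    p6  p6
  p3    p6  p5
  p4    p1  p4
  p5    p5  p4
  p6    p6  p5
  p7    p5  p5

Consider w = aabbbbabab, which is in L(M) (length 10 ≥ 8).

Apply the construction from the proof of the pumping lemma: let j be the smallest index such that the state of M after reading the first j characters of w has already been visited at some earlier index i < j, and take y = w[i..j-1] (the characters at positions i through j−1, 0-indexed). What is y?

b

Run of M on w = a a b b b b a b a b:
  step 0: p0  (start)
  step 1: p3  (read a: p0→p3)
  step 2: p6  (read a: p3→p6)
  step 3: p5  (read b: p6→p5)
  step 4: p4  (read b: p5→p4)
  step 5: p4  (read b: p4→p4)   ← first repeat (p4 seen earlier)
  step 6: p4  (read b: p4→p4)
  step 7: p1  (read a: p4→p1)
  step 8: p7  (read b: p1→p7)
  step 9: p5  (read a: p7→p5)
  step 10: p4  (read b: p5→p4)

So i = 4, j = 5, giving x = w[0:4] = aabb, y = w[4:5] = b, z = w[5:10] = babab.
Check: |xy| = 5 ≤ 8 and |y| = 1 ≥ 1. Reading y takes M from p4 back to p4, so every xyⁱz is accepted.
Pumping length from the standard proof: p = 8 (the number of states). The repeated state found above gives |xy| = j ≤ 8 and |y| = j − i ≥ 1.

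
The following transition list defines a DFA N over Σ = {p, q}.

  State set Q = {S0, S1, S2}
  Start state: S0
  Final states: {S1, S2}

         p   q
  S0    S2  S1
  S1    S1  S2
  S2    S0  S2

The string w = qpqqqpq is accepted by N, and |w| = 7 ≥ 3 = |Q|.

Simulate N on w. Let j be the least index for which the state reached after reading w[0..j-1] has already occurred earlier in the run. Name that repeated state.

S1

Run of N on w = q p q q q p q:
  step 0: S0  (start)
  step 1: S1  (read q: S0→S1)
  step 2: S1  (read p: S1→S1)   ← first repeat (S1 seen earlier)
  step 3: S2  (read q: S1→S2)
  step 4: S2  (read q: S2→S2)
  step 5: S2  (read q: S2→S2)
  step 6: S0  (read p: S2→S0)
  step 7: S1  (read q: S0→S1)

The earliest repeat is at step j = 2: N is in S1, which it already visited at step i = 1.
The DFA has 3 states, so the proof of the pumping lemma guarantees a repeated state among the first 3+1 visited; the segment between the two visits is the pumpable y.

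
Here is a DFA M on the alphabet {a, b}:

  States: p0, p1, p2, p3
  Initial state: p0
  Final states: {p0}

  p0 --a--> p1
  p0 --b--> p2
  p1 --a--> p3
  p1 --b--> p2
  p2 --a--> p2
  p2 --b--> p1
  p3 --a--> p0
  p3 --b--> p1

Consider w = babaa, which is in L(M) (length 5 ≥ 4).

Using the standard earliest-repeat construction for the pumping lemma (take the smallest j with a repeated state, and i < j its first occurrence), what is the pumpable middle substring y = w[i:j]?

a

Run of M on w = b a b a a:
  step 0: p0  (start)
  step 1: p2  (read b: p0→p2)
  step 2: p2  (read a: p2→p2)   ← first repeat (p2 seen earlier)
  step 3: p1  (read b: p2→p1)
  step 4: p3  (read a: p1→p3)
  step 5: p0  (read a: p3→p0)

So i = 1, j = 2, giving x = w[0:1] = b, y = w[1:2] = a, z = w[2:5] = baa.
Check: |xy| = 2 ≤ 4 and |y| = 1 ≥ 1. Reading y takes M from p2 back to p2, so every xyⁱz is accepted.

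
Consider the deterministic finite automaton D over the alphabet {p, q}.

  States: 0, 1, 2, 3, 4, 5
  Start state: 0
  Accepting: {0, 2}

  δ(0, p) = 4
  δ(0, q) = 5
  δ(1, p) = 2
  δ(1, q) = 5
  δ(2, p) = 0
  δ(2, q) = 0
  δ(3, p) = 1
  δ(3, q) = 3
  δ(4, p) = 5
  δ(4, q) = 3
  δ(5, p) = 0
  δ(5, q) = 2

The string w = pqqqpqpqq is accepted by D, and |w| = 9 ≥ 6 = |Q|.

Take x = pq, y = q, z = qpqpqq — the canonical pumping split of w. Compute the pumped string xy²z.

pqqqqpqpqq

xy^2z = pq·q·q·qpqpqq = pqqqqpqpqq.
Reading y = q takes D from 3 back to 3, so after x·y·y the machine is still in 3, and z then leads to the accepting state 2. Hence pqqqqpqpqq ∈ L(D).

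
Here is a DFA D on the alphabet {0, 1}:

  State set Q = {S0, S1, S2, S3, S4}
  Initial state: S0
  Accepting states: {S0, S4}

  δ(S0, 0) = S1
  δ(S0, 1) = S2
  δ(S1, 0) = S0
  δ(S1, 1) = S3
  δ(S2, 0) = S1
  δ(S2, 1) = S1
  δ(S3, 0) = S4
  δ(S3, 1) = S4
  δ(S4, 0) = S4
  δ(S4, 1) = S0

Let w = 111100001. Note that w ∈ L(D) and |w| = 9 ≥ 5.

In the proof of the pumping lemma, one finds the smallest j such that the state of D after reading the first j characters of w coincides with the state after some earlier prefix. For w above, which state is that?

S4

Run of D on w = 1 1 1 1 0 0 0 0 1:
  step 0: S0  (start)
  step 1: S2  (read 1: S0→S2)
  step 2: S1  (read 1: S2→S1)
  step 3: S3  (read 1: S1→S3)
  step 4: S4  (read 1: S3→S4)
  step 5: S4  (read 0: S4→S4)   ← first repeat (S4 seen earlier)
  step 6: S4  (read 0: S4→S4)
  step 7: S4  (read 0: S4→S4)
  step 8: S4  (read 0: S4→S4)
  step 9: S0  (read 1: S4→S0)

The earliest repeat is at step j = 5: D is in S4, which it already visited at step i = 4.
Since D has 5 states, any run of length ≥ 5 visits 5+1 states, so by pigeonhole some state repeats within the first 5 steps — that repeat gives the pumpable loop.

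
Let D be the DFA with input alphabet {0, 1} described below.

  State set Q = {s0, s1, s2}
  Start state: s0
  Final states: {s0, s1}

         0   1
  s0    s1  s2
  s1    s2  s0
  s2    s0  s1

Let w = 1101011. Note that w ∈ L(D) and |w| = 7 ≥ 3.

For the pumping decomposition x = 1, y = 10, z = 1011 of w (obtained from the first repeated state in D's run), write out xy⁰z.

xy⁰z = xz = 1·1011 = 11011.
Reading y = 10 takes D from s2 back to s2, so after x the machine is still in s2, and z then leads to the accepting state s0. Hence 11011 ∈ L(D).

11011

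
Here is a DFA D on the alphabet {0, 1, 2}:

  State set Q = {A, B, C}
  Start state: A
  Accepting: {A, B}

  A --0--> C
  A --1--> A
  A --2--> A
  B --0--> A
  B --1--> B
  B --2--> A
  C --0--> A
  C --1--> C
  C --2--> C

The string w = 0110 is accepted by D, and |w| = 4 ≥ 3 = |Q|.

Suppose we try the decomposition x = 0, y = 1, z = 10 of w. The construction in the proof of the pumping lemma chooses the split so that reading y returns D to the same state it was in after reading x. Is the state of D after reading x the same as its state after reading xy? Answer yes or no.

State sequence: A -0-> C -1-> C

After x (step 1): C. After xy (step 2): C.
They match, so y = 1 drives D around a cycle from C back to itself; pumping y any number of times keeps D in C before reading z, and xyⁱz ∈ L(D) for every i ≥ 0.

yes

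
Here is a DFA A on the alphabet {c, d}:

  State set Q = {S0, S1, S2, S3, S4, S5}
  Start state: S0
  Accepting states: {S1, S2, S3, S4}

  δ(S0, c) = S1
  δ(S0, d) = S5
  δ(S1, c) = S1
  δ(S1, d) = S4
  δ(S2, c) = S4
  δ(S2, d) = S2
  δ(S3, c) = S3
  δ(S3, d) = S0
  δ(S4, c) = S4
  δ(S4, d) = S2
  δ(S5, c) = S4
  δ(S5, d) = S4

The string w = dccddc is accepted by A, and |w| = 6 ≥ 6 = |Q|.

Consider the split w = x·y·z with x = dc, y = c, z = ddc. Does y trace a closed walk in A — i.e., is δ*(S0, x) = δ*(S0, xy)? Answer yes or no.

yes

State sequence: S0 -d-> S5 -c-> S4 -c-> S4

After x (step 2): S4. After xy (step 3): S4.
They match, so y = c drives A around a cycle from S4 back to itself; pumping y any number of times keeps A in S4 before reading z, and xyⁱz ∈ L(A) for every i ≥ 0.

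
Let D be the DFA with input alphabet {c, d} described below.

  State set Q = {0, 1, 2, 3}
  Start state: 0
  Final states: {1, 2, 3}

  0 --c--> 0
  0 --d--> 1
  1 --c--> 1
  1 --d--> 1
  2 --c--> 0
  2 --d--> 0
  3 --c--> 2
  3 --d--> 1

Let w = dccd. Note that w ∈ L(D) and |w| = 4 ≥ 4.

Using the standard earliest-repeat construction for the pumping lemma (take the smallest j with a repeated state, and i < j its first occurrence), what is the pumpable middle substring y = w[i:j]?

Run of D on w = d c c d:
  step 0: 0  (start)
  step 1: 1  (read d: 0→1)
  step 2: 1  (read c: 1→1)   ← first repeat (1 seen earlier)
  step 3: 1  (read c: 1→1)
  step 4: 1  (read d: 1→1)

So i = 1, j = 2, giving x = w[0:1] = d, y = w[1:2] = c, z = w[2:4] = cd.
Check: |xy| = 2 ≤ 4 and |y| = 1 ≥ 1. Reading y takes D from 1 back to 1, so every xyⁱz is accepted.
With |Q| = 4, pigeonhole forces a state repeat no later than step 4; the substring read between the first and second visits to that state can be pumped.

c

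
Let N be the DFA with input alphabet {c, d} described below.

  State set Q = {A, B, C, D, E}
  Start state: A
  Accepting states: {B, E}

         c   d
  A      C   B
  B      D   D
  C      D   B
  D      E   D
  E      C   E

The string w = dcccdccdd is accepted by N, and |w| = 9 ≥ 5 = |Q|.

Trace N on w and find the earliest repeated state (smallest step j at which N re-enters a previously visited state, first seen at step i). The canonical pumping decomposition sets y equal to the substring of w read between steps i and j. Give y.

cccd

State sequence: A -d-> B -c-> D -c-> E -c-> C -d-> B -c-> D -c-> E -d-> E -d-> E
First repeat at step 5: B was already visited.

So i = 1, j = 5, giving x = w[0:1] = d, y = w[1:5] = cccd, z = w[5:9] = ccdd.
Check: |xy| = 5 ≤ 5 and |y| = 4 ≥ 1. Reading y takes N from B back to B, so every xyⁱz is accepted.
The DFA has 5 states, so the proof of the pumping lemma guarantees a repeated state among the first 5+1 visited; the segment between the two visits is the pumpable y.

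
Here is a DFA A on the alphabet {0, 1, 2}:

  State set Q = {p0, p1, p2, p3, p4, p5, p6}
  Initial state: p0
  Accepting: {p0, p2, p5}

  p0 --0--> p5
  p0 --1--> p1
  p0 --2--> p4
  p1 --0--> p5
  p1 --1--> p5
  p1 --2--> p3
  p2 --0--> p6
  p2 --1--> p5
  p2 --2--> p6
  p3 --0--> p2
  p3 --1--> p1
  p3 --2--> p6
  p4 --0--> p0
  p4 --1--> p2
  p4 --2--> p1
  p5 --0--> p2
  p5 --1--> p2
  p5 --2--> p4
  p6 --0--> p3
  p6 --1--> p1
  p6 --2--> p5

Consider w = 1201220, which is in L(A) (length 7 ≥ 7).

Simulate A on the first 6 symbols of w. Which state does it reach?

Run of A on the first 6 characters of w = 1 2 0 1 2 2:
  step 0: p0  (start)
  step 1: p1  (read 1: p0→p1)
  step 2: p3  (read 2: p1→p3)
  step 3: p2  (read 0: p3→p2)
  step 4: p5  (read 1: p2→p5)
  step 5: p4  (read 2: p5→p4)
  step 6: p1  (read 2: p4→p1)

After reading 6 characters, A is in state p1.
(This kind of state-tracing is the core of the pumping-lemma construction: with 7 states, pigeonhole forces a repeat within the first 7 steps.)

p1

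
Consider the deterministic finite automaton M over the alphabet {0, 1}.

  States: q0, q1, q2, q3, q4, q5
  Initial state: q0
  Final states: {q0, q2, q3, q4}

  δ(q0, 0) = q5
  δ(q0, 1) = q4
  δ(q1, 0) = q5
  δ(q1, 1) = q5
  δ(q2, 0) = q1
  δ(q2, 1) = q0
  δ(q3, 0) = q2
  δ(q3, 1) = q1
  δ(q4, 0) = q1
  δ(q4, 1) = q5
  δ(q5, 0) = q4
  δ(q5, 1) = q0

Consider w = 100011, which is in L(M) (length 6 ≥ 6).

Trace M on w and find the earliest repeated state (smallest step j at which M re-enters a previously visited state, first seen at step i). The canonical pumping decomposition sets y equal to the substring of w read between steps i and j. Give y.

000

Run of M on w = 1 0 0 0 1 1:
  step 0: q0  (start)
  step 1: q4  (read 1: q0→q4)
  step 2: q1  (read 0: q4→q1)
  step 3: q5  (read 0: q1→q5)
  step 4: q4  (read 0: q5→q4)   ← first repeat (q4 seen earlier)
  step 5: q5  (read 1: q4→q5)
  step 6: q0  (read 1: q5→q0)

So i = 1, j = 4, giving x = w[0:1] = 1, y = w[1:4] = 000, z = w[4:6] = 11.
Check: |xy| = 4 ≤ 6 and |y| = 3 ≥ 1. Reading y takes M from q4 back to q4, so every xyⁱz is accepted.
The DFA has 6 states, so the proof of the pumping lemma guarantees a repeated state among the first 6+1 visited; the segment between the two visits is the pumpable y.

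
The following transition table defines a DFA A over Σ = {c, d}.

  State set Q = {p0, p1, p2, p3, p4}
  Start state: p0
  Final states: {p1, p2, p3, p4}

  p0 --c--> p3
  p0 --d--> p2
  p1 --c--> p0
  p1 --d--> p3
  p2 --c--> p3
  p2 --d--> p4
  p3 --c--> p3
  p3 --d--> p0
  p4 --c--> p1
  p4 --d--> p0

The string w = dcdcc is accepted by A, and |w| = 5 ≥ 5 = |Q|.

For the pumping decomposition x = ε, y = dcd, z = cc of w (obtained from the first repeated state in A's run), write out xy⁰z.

cc

xy⁰z = xz = ε·cc = cc.
Reading y = dcd takes A from p0 back to p0, so after x the machine is still in p0, and z then leads to the accepting state p3. Hence cc ∈ L(A).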